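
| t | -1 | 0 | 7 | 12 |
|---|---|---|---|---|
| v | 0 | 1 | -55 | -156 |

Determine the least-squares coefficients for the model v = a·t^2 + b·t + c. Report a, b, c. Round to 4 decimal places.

a = -1.0256, b = -0.7470, c = 0.6009

Entries of AᵀA: Σt^2·t^2 = 23138, Σt^2·t = 2070, Σt^2 = 194, Σt·t = 194, Σt = 18, Σ1 = 4.
Right-hand side: Σt^2·v = -25159, Σt·v = -2257, Σv = -210.
AᵀA·[a, b, c]ᵀ = Aᵀv becomes [[23138, 2070, 194]; [2070, 194, 18]; [194, 18, 4]]·[a, b, c]ᵀ = [-25159, -2257, -210]ᵀ.
Inverting the 3×3 Gram matrix, [a, b, c]ᵀ = [-60799/59284, -44285/59284, 8906/14821]ᵀ.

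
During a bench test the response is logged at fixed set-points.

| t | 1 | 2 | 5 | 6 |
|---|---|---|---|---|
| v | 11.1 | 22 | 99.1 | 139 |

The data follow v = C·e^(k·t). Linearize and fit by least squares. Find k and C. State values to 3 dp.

k = 0.504, C = 7.326

Let Y = ln v. Fitting Y = k·t + ln C by least squares:
Σt = 14.0000, Σ(t)² = 66.0000, Σln v = 15.0286, Σt·ln v = 61.1765.
Equations: 66.0000·k + 14.0000·ln C = 61.1765;  14.0000·k + 4·ln C = 15.0286.
Slope k = (n·Σt·ln v − Σt·Σln v)/(n·Σ(t)² − (Σt)²) = (4·61.1765 − 14.0000·15.0286)/68.0000 = 0.50450; ln C = (Σln v − k·Σt)/n = 1.99141, so C = exp(1.99141) = 7.32584.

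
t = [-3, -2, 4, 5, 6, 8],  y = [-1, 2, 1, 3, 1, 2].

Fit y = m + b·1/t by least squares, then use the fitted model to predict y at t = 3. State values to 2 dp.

From the data, Σ1 = 6, Σ1/t = -11/120, Σ1/t·1/t = 7301/14400.
And Σy = 8, Σ1/t·y = 3/5.
So MᵀM·[m, b]ᵀ = Mᵀy: [[6, -11/120]; [-11/120, 7301/14400]]·[m, b]ᵀ = [8, 3/5]ᵀ.
Δ = 6·(7301/14400) − (-11/120)² = 8737/2880.
m = (8·(7301/14400) − (-11/120)·(3/5))/(8737/2880) = 11840/8737; b = (6·(3/5) − (-11/120)·8)/(8737/2880) = 12480/8737.
At t = 3: ŷ = (11840/8737)·(1) + (12480/8737)·(1/3) = 16000/8737.

ŷ = 1.83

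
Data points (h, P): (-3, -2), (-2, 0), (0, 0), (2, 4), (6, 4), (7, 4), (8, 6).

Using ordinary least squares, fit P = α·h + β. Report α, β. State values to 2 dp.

With design matrix A, AᵀA = [[166, 18]; [18, 7]] and AᵀP = [114, 16]ᵀ.
det = 166·7 − 18² = 838.
α = (114·7 − 18·16)/838 = 255/419; β = (166·16 − 18·114)/838 = 302/419.

α = 0.61, β = 0.72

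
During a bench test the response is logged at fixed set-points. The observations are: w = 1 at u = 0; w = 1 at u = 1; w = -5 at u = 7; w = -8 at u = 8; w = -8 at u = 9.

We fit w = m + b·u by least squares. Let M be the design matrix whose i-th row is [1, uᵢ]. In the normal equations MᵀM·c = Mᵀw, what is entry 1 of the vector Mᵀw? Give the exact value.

Entry 1 ↔ basis 1, so (Mᵀw)_{1} = Σᵢ wᵢ = (1)·(1) + (1)·(1) + (1)·(-5) + (1)·(-8) + (1)·(-8) = -19.

-19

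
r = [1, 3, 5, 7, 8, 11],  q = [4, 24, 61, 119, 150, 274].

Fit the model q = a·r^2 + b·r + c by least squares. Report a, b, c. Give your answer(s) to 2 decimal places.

a = 2.05, b = 2.54, c = -1.30

Compute the Gram sums: Σr^2·r^2 = 21845, Σr^2·r = 2339, Σr^2 = 269, Σr·r = 269, Σr = 35, Σ1 = 6.
Moment sums: Σr^2·q = 50330, Σr·q = 5428, Σq = 632.
AᵀA·[a, b, c]ᵀ = Aᵀq becomes [[21845, 2339, 269]; [2339, 269, 35]; [269, 35, 6]]·[a, b, c]ᵀ = [50330, 5428, 632]ᵀ.
Row-reducing yields a = 256483/125220, b = 317747/125220, c = -13556/10435.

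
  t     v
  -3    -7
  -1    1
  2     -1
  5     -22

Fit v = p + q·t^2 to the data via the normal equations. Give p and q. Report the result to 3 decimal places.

p = 2.230, q = -0.972

Entries of MᵀM: Σ1 = 4, Σt^2 = 39, Σt^2·t^2 = 723.
And Σv = -29, Σt^2·v = -616.
det = 4·723 − 39² = 1371.
p = ((-29)·723 − 39·(-616))/1371 = 1019/457; q = (4·(-616) − 39·(-29))/1371 = -1333/1371.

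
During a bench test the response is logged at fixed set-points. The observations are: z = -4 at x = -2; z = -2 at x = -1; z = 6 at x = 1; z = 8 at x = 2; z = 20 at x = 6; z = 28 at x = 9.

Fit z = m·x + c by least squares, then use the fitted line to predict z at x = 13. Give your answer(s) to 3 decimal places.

ẑ = 40.305

The normal equations are: 127·m + 15·c = 404;  15·m + 6·c = 56.
Eliminating c: 6·(row 1) − 15·(row 2) gives 537·m = 6·404 − 15·56 = 1584, so m = 528/179.
Then c = (56 − 15·(528/179))/6 = 1052/537.
At x = 13: ẑ = (528/179)·(13) + (1052/537)·(1) = 21644/537.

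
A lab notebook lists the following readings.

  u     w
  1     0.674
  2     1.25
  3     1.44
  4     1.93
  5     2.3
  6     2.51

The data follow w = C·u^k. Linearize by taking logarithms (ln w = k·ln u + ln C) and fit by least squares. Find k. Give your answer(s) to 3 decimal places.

k = 0.729

With ln wᵢ as the transformed response and ln uᵢ as the regressor:
Σln u = 6.5793, Σ(ln u)² = 9.4099, Σln w = 2.6040, Σln u·ln w = 4.4562.
Equations: 9.4099·k + 6.5793·ln C = 4.4562;  6.5793·k + 6·ln C = 2.6040.
Slope k = (n·Σln u·ln w − Σln u·Σln w)/(n·Σ(ln u)² − (Σln u)²) = (6·4.4562 − 6.5793·2.6040)/13.1729 = 0.72916; ln C = (Σln w − k·Σln u)/n = -0.36556.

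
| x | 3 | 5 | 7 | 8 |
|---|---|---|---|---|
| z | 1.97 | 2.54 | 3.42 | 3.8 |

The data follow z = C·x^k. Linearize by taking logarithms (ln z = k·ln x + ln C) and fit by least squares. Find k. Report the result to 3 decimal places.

Taking logs, ln z = k·ln x + ln C, so regress ln z on ln x.
Σln x = 6.7334, Σ(ln x)² = 11.9079, Σln z = 4.1748, Σln x·ln z = 7.4140.
Equations: 11.9079·k + 6.7334·ln C = 7.4140;  6.7334·k + 4·ln C = 4.1748.
Δ = 11.9079·4 − (6.7334)² = 2.2928; k = (7.4140·4 − 6.7334·4.1748)/2.2928 = 0.67387, ln C = (11.9079·4.1748 − 6.7334·7.4140)/2.2928 = -0.09064.

k = 0.674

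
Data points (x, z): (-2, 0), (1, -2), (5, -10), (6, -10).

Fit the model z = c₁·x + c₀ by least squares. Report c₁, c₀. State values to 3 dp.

c₁ = -1.390, c₀ = -2.024

Normal-equation sums: Σx·x = 66, Σx = 10, Σ1 = 4.
And Σx·z = -112, Σz = -22.
Normal equations: [[66, 10]; [10, 4]]·[c₁, c₀]ᵀ = [-112, -22]ᵀ.
Δ = 66·4 − 10² = 164.
c₁ = ((-112)·4 − 10·(-22))/164 = -57/41; c₀ = (66·(-22) − 10·(-112))/164 = -83/41.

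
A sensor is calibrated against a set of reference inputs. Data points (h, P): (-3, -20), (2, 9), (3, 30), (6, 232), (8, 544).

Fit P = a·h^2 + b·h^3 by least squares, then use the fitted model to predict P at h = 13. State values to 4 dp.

With design matrix A, AᵀA = [[5570, 40576]; [40576, 310322]] and AᵀP = [43294, 330062]ᵀ.
Eliminating b: 310322·(row 1) − 40576·(row 2) gives 82081764·a = 310322·43294 − 40576·330062 = 42484956, so a = 3540413/6840147.
Then b = (330062 − 40576·(3540413/6840147))/310322 = 6812333/6840147.
At h = 13: P̂ = (3540413/6840147)·(169) + (6812333/6840147)·(2197) = 15565025398/6840147.

P̂ = 2275.5396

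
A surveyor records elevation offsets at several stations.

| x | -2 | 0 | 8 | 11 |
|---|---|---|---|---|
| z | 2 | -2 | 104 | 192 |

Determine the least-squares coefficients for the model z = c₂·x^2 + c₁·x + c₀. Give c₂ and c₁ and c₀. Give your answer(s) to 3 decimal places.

Sums needed: Σx^2·x^2 = 18753, Σx^2·x = 1835, Σx^2 = 189, Σx·x = 189, Σx = 17, Σ1 = 4.
For Aᵀz: Σx^2·z = 29896, Σx·z = 2940, Σz = 296.
AᵀA·[c₂, c₁, c₀]ᵀ = Aᵀz becomes [[18753, 1835, 189]; [1835, 189, 17]; [189, 17, 4]]·[c₂, c₁, c₀]ᵀ = [29896, 2940, 296]ᵀ.
Solving the 3×3 system (Gaussian elimination) gives c₂ = 122089/82298, c₁ = 106723/82298, c₀ = -66113/41149.

c₂ = 1.483, c₁ = 1.297, c₀ = -1.607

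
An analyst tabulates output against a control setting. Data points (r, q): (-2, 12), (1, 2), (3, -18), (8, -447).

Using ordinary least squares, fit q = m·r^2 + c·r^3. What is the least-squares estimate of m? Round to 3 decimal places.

Forming MᵀM = [[4194, 32980]; [32980, 262938]] and Mᵀq = [-28720, -229444]ᵀ gives MᵀM·[m, c]ᵀ = Mᵀq.
Eliminating c: 262938·(row 1) − 32980·(row 2) gives 15081572·m = 262938·(-28720) − 32980·(-229444) = 15483760, so m = 3870940/3770393.
Then c = ((-229444) − 32980·(3870940/3770393))/262938 = -3775634/3770393.

m = 1.027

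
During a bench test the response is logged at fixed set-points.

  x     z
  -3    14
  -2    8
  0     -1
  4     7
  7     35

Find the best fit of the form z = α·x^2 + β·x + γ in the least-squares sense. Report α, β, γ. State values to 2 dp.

α = 1.03, β = -2.07, γ = -0.93

From the data, Σx^2·x^2 = 2754, Σx^2·x = 372, Σx^2 = 78, Σx·x = 78, Σx = 6, Σ1 = 5.
Right-hand side: Σx^2·z = 1985, Σx·z = 215, Σz = 63.
Solving the 3×3 system (Gaussian elimination) gives α = 26789/26106, β = -53939/26106, γ = -4041/4351.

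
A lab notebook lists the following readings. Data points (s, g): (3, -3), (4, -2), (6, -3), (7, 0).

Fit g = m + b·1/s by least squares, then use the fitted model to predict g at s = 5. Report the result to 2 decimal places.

Compute the Gram sums: Σ1 = 4, Σ1/s = 25/28, Σ1/s·1/s = 1565/7056.
And Σg = -8, Σ1/s·g = -2.
So XᵀX·[m, b]ᵀ = Xᵀg: [[4, 25/28]; [25/28, 1565/7056]]·[m, b]ᵀ = [-8, -2]ᵀ.
Δ = 4·(1565/7056) − (25/28)² = 635/7056.
m = ((-8)·(1565/7056) − (25/28)·(-2))/(635/7056) = 16/127; b = (4·(-2) − (25/28)·(-8))/(635/7056) = -6048/635.
At s = 5: ĝ = (16/127)·(1) + (-6048/635)·(1/5) = -5648/3175.

ĝ = -1.78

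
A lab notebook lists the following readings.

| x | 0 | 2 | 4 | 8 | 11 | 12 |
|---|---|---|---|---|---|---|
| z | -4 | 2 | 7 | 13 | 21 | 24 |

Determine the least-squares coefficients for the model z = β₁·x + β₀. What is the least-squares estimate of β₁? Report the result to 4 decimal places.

β₁ = 2.2055

Compute the Gram sums: Σx·x = 349, Σx = 37, Σ1 = 6.
Moment sums: Σx·z = 655, Σz = 63.
Normal equations: [[349, 37]; [37, 6]]·[β₁, β₀]ᵀ = [655, 63]ᵀ.
Eliminating β₀: 6·(row 1) − 37·(row 2) gives 725·β₁ = 6·655 − 37·63 = 1599, so β₁ = 1599/725.
Then β₀ = (63 − 37·(1599/725))/6 = -2248/725.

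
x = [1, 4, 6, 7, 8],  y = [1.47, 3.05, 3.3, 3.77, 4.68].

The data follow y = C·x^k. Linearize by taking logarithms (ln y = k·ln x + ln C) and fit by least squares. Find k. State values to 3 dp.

k = 0.510

Linearized form: ln y = k·ln x + ln C. From the 5 transformed points,
Over the data: Σln x = 7.2034, Σ(ln x)² = 13.2429, Σln y = 5.5647, Σln x·ln y = 9.4767.
Normal system: [[13.2429, 7.2034]; [7.2034, 5]]·[k, ln C]ᵀ = [9.4767, 5.5647]ᵀ.
Slope k = (n·Σln x·ln y − Σln x·Σln y)/(n·Σ(ln x)² − (Σln x)²) = (5·9.4767 − 7.2034·5.5647)/14.3252 = 0.50950; ln C = (Σln y − k·Σln x)/n = 0.37891.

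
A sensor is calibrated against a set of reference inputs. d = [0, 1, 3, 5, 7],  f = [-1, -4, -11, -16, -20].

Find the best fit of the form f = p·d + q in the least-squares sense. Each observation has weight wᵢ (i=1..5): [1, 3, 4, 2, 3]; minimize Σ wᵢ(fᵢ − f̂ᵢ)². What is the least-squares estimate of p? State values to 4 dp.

p = -2.6870

Entries of MᵀWM: Σwᵢ·d·d = 236, Σwᵢ·d = 46, Σwᵢ·1 = 13.
Moment sums: Σwᵢ·d·f = -724, Σwᵢ·f = -149.
So MᵀWM·[p, q]ᵀ = MᵀWf: [[236, 46]; [46, 13]]·[p, q]ᵀ = [-724, -149]ᵀ.
Δ = 236·13 − 46² = 952.
p = ((-724)·13 − 46·(-149))/952 = -1279/476; q = (236·(-149) − 46·(-724))/952 = -465/238.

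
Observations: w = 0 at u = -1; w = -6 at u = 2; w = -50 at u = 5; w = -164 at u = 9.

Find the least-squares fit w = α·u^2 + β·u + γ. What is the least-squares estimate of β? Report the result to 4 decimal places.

β = -0.1647

AᵀA·[α, β, γ]ᵀ = Aᵀw reads: 7203·α + 861·β + 111·γ = -14558;  861·α + 111·β + 15·γ = -1738;  111·α + 15·β + 4·γ = -220.
Solving the 3×3 system (Gaussian elimination) gives α = -6305/3102, β = -511/3102, γ = 95/47.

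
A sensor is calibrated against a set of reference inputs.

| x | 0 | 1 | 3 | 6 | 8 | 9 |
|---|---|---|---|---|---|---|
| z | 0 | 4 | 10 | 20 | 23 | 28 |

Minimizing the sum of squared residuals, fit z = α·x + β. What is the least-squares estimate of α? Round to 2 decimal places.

Normal-equation sums: Σx·x = 191, Σx = 27, Σ1 = 6.
For Aᵀz: Σx·z = 590, Σz = 85.
Normal equations: [[191, 27]; [27, 6]]·[α, β]ᵀ = [590, 85]ᵀ.
Eliminating β: 6·(row 1) − 27·(row 2) gives 417·α = 6·590 − 27·85 = 1245, so α = 415/139.
Then β = (85 − 27·(415/139))/6 = 305/417.

α = 2.99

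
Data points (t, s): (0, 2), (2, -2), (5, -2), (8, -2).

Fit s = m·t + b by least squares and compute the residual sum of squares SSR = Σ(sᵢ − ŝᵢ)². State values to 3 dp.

SSR = 5.878

Setting ∂/∂m … = 0 gives: 93·m + 15·b = -30;  15·m + 4·b = -4.
(Σt·t = 93, Σt = 15, Σ1 = 4, Σt·s = -30, Σs = -4.)
det = 93·4 − 15² = 147.
m = ((-30)·4 − 15·(-4))/147 = -20/49; b = (93·(-4) − 15·(-30))/147 = 26/49.
Residuals: 72/49, -12/7, -24/49, 36/49; SSR = 288/49.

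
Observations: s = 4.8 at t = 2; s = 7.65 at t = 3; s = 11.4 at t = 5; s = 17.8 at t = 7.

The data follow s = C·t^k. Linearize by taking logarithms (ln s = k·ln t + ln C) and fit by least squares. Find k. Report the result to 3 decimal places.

Let Y = ln s. Fitting Y = k·ln t + ln C by least squares:
Sums: Σln t = 5.3471, Σ(ln t)² = 8.0643, Σln s = 8.9161, Σln t·ln s = 12.8420.
Normal system: [[8.0643, 5.3471]; [5.3471, 4]]·[k, ln C]ᵀ = [12.8420, 8.9161]ᵀ.
Slope k = (n·Σln t·ln s − Σln t·Σln s)/(n·Σ(ln t)² − (Σln t)²) = (4·12.8420 − 5.3471·8.9161)/3.6655 = 1.00742; ln C = (Σln s − k·Σln t)/n = 0.88234.

k = 1.007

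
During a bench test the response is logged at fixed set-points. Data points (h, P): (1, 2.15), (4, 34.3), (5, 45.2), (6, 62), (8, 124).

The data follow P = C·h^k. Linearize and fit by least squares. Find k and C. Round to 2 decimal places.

k = 1.92, C = 2.17

Taking logs, ln P = k·ln h + ln C, so regress ln P on ln h.
Over the data: Σln h = 6.8669, Σ(ln h)² = 12.0466, Σln P = 17.0591, Σln h·ln P = 28.4528.
Normal system: [[12.0466, 6.8669]; [6.8669, 5]]·[k, ln C]ᵀ = [28.4528, 17.0591]ᵀ.
Δ = 12.0466·5 − (6.8669)² = 13.0781; k = (28.4528·5 − 6.8669·17.0591)/13.0781 = 1.92077, ln C = (12.0466·17.0591 − 6.8669·28.4528)/13.0781 = 0.77386, so C = exp(0.77386) = 2.16812.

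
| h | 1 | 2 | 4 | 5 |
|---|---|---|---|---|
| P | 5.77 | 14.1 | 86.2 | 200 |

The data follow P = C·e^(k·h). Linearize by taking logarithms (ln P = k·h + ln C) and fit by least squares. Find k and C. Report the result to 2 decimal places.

k = 0.89, C = 2.38

With ln Pᵢ as the transformed response and hᵢ as the regressor:
Over the data: Σh = 12.0000, Σ(h)² = 46.0000, Σln P = 14.1538, Σh·ln P = 51.3633.
Normal system: [[46.0000, 12.0000]; [12.0000, 4]]·[k, ln C]ᵀ = [51.3633, 14.1538]ᵀ.
Solving (det = 40.0000): k = 0.89018, ln C = 0.86792, so C = exp(0.86792) = 2.38196.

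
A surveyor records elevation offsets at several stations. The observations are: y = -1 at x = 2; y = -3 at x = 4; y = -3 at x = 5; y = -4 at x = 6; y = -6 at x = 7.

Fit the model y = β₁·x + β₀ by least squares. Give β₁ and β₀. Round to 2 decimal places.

β₁ = -0.91, β₀ = 0.95

Normal-equation sums: Σx·x = 130, Σx = 24, Σ1 = 5.
And Σx·y = -95, Σy = -17.
So AᵀA·[β₁, β₀]ᵀ = Aᵀy: [[130, 24]; [24, 5]]·[β₁, β₀]ᵀ = [-95, -17]ᵀ.
Eliminating β₀: 5·(row 1) − 24·(row 2) gives 74·β₁ = 5·(-95) − 24·(-17) = -67, so β₁ = -67/74.
Then β₀ = ((-17) − 24·(-67/74))/5 = 35/37.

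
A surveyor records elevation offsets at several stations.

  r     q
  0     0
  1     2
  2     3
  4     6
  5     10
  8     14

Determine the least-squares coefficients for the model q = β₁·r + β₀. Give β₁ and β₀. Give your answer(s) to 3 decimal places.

Entries of MᵀM: Σr·r = 110, Σr = 20, Σ1 = 6.
Moment sums: Σr·q = 194, Σq = 35.
Normal equations: [[110, 20]; [20, 6]]·[β₁, β₀]ᵀ = [194, 35]ᵀ.
Δ = 110·6 − 20² = 260.
β₁ = (194·6 − 20·35)/260 = 116/65; β₀ = (110·35 − 20·194)/260 = -3/26.

β₁ = 1.785, β₀ = -0.115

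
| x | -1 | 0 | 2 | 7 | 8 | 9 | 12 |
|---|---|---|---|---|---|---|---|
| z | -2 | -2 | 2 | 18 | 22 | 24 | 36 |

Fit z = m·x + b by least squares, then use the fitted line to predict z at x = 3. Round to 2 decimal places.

ẑ = 7.21

Forming MᵀM = [[343, 37]; [37, 7]] and Mᵀz = [956, 98]ᵀ gives MᵀM·[m, b]ᵀ = Mᵀz.
Determinant 343·7 − 37² = 1032.
m = (956·7 − 37·98)/1032 = 511/172; b = (343·98 − 37·956)/1032 = -293/172.
At x = 3: ẑ = (511/172)·(3) + (-293/172)·(1) = 310/43.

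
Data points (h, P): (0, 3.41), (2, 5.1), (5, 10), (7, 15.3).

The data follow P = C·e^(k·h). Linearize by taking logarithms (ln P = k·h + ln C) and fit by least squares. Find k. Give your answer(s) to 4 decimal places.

With ln Pᵢ as the transformed response and hᵢ as the regressor:
XᵀX = [[78.0000, 14.0000]; [14.0000, 4]], rhs = [33.8664, 7.8864]ᵀ  (here Σh = 14.0000, Σ(h)² = 78.0000, Σln P = 7.8864, Σh·ln P = 33.8664).
Solving (det = 116.0000): k = 0.21600, ln C = 1.21560.

k = 0.2160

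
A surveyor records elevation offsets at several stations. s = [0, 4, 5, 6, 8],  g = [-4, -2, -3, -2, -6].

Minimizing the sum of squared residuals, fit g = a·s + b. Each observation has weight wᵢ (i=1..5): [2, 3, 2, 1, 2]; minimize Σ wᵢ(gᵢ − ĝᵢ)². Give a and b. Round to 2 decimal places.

a = -0.18, b = -2.60

With design matrix M, MᵀWM = [[262, 44]; [44, 10]] and MᵀWg = [-162, -34]ᵀ.
det = 262·10 − 44² = 684.
a = ((-162)·10 − 44·(-34))/684 = -31/171; b = (262·(-34) − 44·(-162))/684 = -445/171.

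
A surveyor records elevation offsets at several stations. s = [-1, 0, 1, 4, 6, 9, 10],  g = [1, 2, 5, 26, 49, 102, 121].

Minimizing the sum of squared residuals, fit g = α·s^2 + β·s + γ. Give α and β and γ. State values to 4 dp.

The normal equations are: 18115·α + 2009·β + 235·γ = 22548;  2009·α + 235·β + 29·γ = 2530;  235·α + 29·β + 7·γ = 306.
Solving the 3×3 system (Gaussian elimination) gives α = 30007/29862, β = 28837/14931, γ = 59083/29862.

α = 1.0049, β = 1.9314, γ = 1.9785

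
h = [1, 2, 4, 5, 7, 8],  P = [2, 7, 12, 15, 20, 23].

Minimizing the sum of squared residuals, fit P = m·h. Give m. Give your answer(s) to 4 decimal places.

m = 2.9119

Compute the Gram sums: Σh·h = 159.
Right-hand side: Σh·P = 463.
AᵀA·[m]ᵀ = AᵀP becomes [[159]]·[m]ᵀ = [463]ᵀ.
Hence m = 463 / 159 ≈ 2.91195.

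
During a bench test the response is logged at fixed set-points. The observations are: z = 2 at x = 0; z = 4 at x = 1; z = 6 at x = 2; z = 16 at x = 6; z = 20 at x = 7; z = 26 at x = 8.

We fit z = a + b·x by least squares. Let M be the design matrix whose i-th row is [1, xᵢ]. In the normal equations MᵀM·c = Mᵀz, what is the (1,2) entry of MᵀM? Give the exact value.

Row 1 ↔ basis 1, column 2 ↔ basis x, so (MᵀM)_{1,2} = Σᵢ x = (1)·(0) + (1)·(1) + (1)·(2) + (1)·(6) + (1)·(7) + (1)·(8) = 24.

24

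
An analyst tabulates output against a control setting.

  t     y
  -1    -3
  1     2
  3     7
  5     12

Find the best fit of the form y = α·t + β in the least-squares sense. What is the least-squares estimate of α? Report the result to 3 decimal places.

α = 2.500

Normal-equation sums: Σt·t = 36, Σt = 8, Σ1 = 4.
Right-hand side: Σt·y = 86, Σy = 18.
Δ = 36·4 − 8² = 80.
α = (86·4 − 8·18)/80 = 5/2; β = (36·18 − 8·86)/80 = -1/2.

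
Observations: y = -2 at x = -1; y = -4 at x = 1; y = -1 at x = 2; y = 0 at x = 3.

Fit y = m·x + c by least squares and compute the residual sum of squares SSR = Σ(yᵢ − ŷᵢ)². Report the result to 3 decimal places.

Normal-equation sums: Σx·x = 15, Σx = 5, Σ1 = 4.
For Mᵀy: Σx·y = -4, Σy = -7.
MᵀM·[m, c]ᵀ = Mᵀy becomes [[15, 5]; [5, 4]]·[m, c]ᵀ = [-4, -7]ᵀ.
det = 15·4 − 5² = 35.
m = ((-4)·4 − 5·(-7))/35 = 19/35; c = (15·(-7) − 5·(-4))/35 = -17/7.
Residuals: 34/35, -74/35, 12/35, 4/5; SSR = 216/35.

SSR = 6.171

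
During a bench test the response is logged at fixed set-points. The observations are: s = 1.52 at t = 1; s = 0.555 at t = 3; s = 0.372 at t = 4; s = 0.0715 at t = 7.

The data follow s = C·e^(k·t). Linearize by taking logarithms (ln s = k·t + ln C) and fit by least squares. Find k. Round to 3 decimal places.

Taking logs, ln s = k·t + ln C, so regress ln s on t.
XᵀX = [[75.0000, 15.0000]; [15.0000, 4]], rhs = [-23.7695, -3.7970]ᵀ  (here Σt = 15.0000, Σ(t)² = 75.0000, Σln s = -3.7970, Σt·ln s = -23.7695).
Solving (det = 75.0000): k = -0.50831, ln C = 0.95690.

k = -0.508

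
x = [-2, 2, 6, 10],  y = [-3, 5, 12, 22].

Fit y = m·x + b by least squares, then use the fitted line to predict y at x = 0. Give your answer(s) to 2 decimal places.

ŷ = 0.80

Compute the Gram sums: Σx·x = 144, Σx = 16, Σ1 = 4.
And Σx·y = 308, Σy = 36.
Δ = 144·4 − 16² = 320.
m = (308·4 − 16·36)/320 = 41/20; b = (144·36 − 16·308)/320 = 4/5.
At x = 0: ŷ = (41/20)·(0) + (4/5)·(1) = 4/5.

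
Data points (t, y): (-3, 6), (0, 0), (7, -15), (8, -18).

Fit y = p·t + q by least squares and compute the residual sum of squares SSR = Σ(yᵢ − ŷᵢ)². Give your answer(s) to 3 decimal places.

SSR = 0.471

Forming MᵀM = [[122, 12]; [12, 4]] and Mᵀy = [-267, -27]ᵀ gives MᵀM·[p, q]ᵀ = Mᵀy.
Eliminating q: 4·(row 1) − 12·(row 2) gives 344·p = 4·(-267) − 12·(-27) = -744, so p = -93/43.
Then q = ((-27) − 12·(-93/43))/4 = -45/172.
Residuals: -39/172, 45/172, 69/172, -75/172; SSR = 81/172.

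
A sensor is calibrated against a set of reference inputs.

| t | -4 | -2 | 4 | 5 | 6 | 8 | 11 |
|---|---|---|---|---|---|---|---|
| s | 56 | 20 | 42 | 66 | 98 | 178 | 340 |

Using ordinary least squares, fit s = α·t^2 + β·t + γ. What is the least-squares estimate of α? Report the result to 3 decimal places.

Setting ∂/∂α … = 0 gives: 21186·α + 2176·β + 282·γ = 59358;  2176·α + 282·β + 28·γ = 5986;  282·α + 28·β + 7·γ = 800.
Solving the 3×3 system (Gaussian elimination) gives α = 2961481/1001033, β = -1851495/1001033, γ = 2504374/1001033.

α = 2.958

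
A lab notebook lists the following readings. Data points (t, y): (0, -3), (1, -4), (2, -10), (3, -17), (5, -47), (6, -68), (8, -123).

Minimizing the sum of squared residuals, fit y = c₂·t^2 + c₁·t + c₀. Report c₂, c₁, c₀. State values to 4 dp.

Setting ∂/∂c₂ … = 0 gives: 6115·c₂ + 889·c₁ + 139·c₀ = -11692;  889·c₂ + 139·c₁ + 25·c₀ = -1702;  139·c₂ + 25·c₁ + 7·c₀ = -272.
Solving the 3×3 system (Gaussian elimination) gives c₂ = -1081/528, c₁ = 259/176, c₀ = -83/24.

c₂ = -2.0473, c₁ = 1.4716, c₀ = -3.4583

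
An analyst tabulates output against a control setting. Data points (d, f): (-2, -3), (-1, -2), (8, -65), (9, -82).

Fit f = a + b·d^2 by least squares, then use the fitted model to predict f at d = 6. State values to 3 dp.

Normal-equation sums: Σ1 = 4, Σd^2 = 150, Σd^2·d^2 = 10674.
Moment sums: Σf = -152, Σd^2·f = -10816.
Normal equations: [[4, 150]; [150, 10674]]·[a, b]ᵀ = [-152, -10816]ᵀ.
Determinant 4·10674 − 150² = 20196.
a = ((-152)·10674 − 150·(-10816))/20196 = -4/1683; b = (4·(-10816) − 150·(-152))/20196 = -5116/5049.
At d = 6: f̂ = (-4/1683)·(1) + (-5116/5049)·(36) = -61396/1683.

f̂ = -36.480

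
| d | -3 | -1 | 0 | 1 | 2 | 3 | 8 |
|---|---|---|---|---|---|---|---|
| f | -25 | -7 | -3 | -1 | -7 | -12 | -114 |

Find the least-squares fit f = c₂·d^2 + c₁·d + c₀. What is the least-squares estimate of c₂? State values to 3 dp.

Sums needed: Σd^2·d^2 = 4276, Σd^2·d = 520, Σd^2 = 88, Σd·d = 88, Σd = 10, Σ1 = 7.
And Σd^2·f = -7665, Σd·f = -881, Σf = -169.
So AᵀA·[c₂, c₁, c₀]ᵀ = Aᵀf: [[4276, 520, 88]; [520, 88, 10]; [88, 10, 7]]·[c₂, c₁, c₀]ᵀ = [-7665, -881, -169]ᵀ.
Solving the 3×3 system (Gaussian elimination) gives c₂ = -30379/15204, c₁ = 30577/15204, c₀ = -4807/2534.

c₂ = -1.998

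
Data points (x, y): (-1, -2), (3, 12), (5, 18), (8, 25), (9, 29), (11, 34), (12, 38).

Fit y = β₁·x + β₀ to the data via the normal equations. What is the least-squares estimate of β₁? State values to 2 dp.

Entries of AᵀA: Σx·x = 445, Σx = 47, Σ1 = 7.
For Aᵀy: Σx·y = 1419, Σy = 154.
Determinant 445·7 − 47² = 906.
β₁ = (1419·7 − 47·154)/906 = 2695/906; β₀ = (445·154 − 47·1419)/906 = 1837/906.

β₁ = 2.97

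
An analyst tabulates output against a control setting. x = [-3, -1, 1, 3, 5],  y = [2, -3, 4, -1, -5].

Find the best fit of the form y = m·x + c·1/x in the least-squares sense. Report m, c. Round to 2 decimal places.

m = -1.12, c = 4.69

With design matrix A, AᵀA = [[45, 5]; [5, 509/225]] and Aᵀy = [-27, 5]ᵀ.
det = 45·(509/225) − 5² = 384/5.
m = ((-27)·(509/225) − 5·5)/(384/5) = -269/240; c = (45·5 − 5·(-27))/(384/5) = 75/16.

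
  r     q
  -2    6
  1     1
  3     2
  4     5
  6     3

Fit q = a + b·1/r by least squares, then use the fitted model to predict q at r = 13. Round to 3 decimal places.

q̂ = 3.983

Normal-equation sums: Σ1 = 5, Σ1/r = 5/4, Σ1/r·1/r = 209/144.
And Σq = 17, Σ1/r·q = 5/12.
Normal equations: [[5, 5/4]; [5/4, 209/144]]·[a, b]ᵀ = [17, 5/12]ᵀ.
Determinant 5·(209/144) − (5/4)² = 205/36.
a = (17·(209/144) − (5/4)·(5/12))/(205/36) = 1739/410; b = (5·(5/12) − (5/4)·17)/(205/36) = -138/41.
At r = 13: q̂ = (1739/410)·(1) + (-138/41)·(1/13) = 21227/5330.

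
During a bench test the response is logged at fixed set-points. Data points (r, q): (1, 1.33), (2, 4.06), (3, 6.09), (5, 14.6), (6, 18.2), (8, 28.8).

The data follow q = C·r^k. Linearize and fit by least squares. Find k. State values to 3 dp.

With ln qᵢ as the transformed response and ln rᵢ as the regressor:
XᵀX = [[11.8122, 7.2724]; [7.2724, 6]], rhs = [19.4573, 12.4358]ᵀ  (here Σln r = 7.2724, Σ(ln r)² = 11.8122, Σln q = 12.4358, Σln r·ln q = 19.4573).
Slope k = (n·Σln r·ln q − Σln r·Σln q)/(n·Σ(ln r)² − (Σln r)²) = (6·19.4573 − 7.2724·12.4358)/17.9853 = 1.46262; ln C = (Σln q − k·Σln r)/n = 0.29984.

k = 1.463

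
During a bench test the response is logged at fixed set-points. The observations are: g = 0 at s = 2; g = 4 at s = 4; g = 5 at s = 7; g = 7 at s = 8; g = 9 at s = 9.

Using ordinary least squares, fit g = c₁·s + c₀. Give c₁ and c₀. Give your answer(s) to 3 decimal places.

c₁ = 1.118, c₀ = -1.706

Compute the Gram sums: Σs·s = 214, Σs = 30, Σ1 = 5.
And Σs·g = 188, Σg = 25.
Normal equations: [[214, 30]; [30, 5]]·[c₁, c₀]ᵀ = [188, 25]ᵀ.
det = 214·5 − 30² = 170.
c₁ = (188·5 − 30·25)/170 = 19/17; c₀ = (214·25 − 30·188)/170 = -29/17.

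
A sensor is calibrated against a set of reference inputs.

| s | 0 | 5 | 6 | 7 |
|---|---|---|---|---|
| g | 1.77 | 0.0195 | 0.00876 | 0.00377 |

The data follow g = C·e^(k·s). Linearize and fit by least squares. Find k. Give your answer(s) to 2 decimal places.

k = -0.88

Let Y = ln g. Fitting Y = k·s + ln C by least squares:
Σs = 18.0000, Σ(s)² = 110.0000, Σln g = -13.6846, Σs·ln g = -87.1768.
Equations: 110.0000·k + 18.0000·ln C = -87.1768;  18.0000·k + 4·ln C = -13.6846.
Δ = 110.0000·4 − (18.0000)² = 116.0000; k = (-87.1768·4 − 18.0000·-13.6846)/116.0000 = -0.88262, ln C = (110.0000·-13.6846 − 18.0000·-87.1768)/116.0000 = 0.55066.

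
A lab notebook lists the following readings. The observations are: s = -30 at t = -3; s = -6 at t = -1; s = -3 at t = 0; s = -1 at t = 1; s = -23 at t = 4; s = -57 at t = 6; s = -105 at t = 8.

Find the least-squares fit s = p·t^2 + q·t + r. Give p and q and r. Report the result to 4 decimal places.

Normal-equation sums: Σt^2·t^2 = 5731, Σt^2·t = 765, Σt^2 = 127, Σt·t = 127, Σt = 15, Σ1 = 7.
For Mᵀs: Σt^2·s = -9417, Σt·s = -1179, Σs = -225.
So MᵀM·[p, q, r]ᵀ = Mᵀs: [[5731, 765, 127]; [765, 127, 15]; [127, 15, 7]]·[p, q, r]ᵀ = [-9417, -1179, -225]ᵀ.
Solving the 3×3 system (Gaussian elimination) gives p = -94849/47923, q = 140754/47923, r = -121166/47923.

p = -1.9792, q = 2.9371, r = -2.5283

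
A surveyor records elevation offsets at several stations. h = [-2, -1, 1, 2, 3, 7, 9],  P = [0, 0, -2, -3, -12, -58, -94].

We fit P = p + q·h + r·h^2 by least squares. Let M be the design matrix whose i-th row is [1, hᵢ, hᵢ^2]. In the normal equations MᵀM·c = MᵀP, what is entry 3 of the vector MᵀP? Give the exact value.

-10578

Entry 3 ↔ basis h^2, so (MᵀP)_{3} = Σᵢ (h^2)·Pᵢ = (4)·(0) + (1)·(0) + (1)·(-2) + (4)·(-3) + (9)·(-12) + (49)·(-58) + (81)·(-94) = -10578.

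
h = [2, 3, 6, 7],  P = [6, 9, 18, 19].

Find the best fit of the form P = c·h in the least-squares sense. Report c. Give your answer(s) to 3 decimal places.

Compute the Gram sums: Σh·h = 98.
Moment sums: Σh·P = 280.
So AᵀA·[c]ᵀ = AᵀP: [[98]]·[c]ᵀ = [280]ᵀ.
Hence c = 280 / 98 ≈ 2.85714.

c = 2.857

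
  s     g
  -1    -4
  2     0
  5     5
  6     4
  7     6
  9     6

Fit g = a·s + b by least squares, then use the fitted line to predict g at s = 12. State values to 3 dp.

ĝ = 10.653

The normal system MᵀM·[a, b]ᵀ = Mᵀg is [[196, 28]; [28, 6]]·[a, b]ᵀ = [149, 17]ᵀ.
Determinant 196·6 − 28² = 392.
a = (149·6 − 28·17)/392 = 209/196; b = (196·17 − 28·149)/392 = -15/7.
At s = 12: ĝ = (209/196)·(12) + (-15/7)·(1) = 522/49.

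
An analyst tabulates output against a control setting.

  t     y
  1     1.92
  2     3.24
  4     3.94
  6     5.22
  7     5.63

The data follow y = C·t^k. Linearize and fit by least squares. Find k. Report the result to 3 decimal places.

k = 0.526

Let Y = ln y. Fitting Y = k·ln t + ln C by least squares:
Σln t = 5.8171, Σ(ln t)² = 9.3992, Σln y = 6.5797, Σln t·ln y = 9.0393.
Equations: 9.3992·k + 5.8171·ln C = 9.0393;  5.8171·k + 5·ln C = 6.5797.
Δ = 9.3992·5 − (5.8171)² = 13.1574; k = (9.0393·5 − 5.8171·6.5797)/13.1574 = 0.52608, ln C = (9.3992·6.5797 − 5.8171·9.0393)/13.1574 = 0.70388.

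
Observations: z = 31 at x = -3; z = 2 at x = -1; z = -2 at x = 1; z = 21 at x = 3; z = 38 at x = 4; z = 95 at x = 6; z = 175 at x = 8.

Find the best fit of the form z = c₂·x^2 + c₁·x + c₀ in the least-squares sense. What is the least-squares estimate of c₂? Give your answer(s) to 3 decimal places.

The normal system MᵀM·[c₂, c₁, c₀]ᵀ = Mᵀz is [[5812, 792, 136]; [792, 136, 18]; [136, 18, 7]]·[c₂, c₁, c₀]ᵀ = [15696, 2088, 360]ᵀ.
Solving the 3×3 system (Gaussian elimination) gives c₂ = 38880/12943, c₁ = -558/301, c₀ = -28044/12943.

c₂ = 3.004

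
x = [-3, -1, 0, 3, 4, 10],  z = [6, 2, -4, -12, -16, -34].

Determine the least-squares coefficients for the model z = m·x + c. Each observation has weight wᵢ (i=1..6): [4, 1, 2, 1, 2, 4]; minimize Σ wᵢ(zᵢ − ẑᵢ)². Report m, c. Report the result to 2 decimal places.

m = -3.09, c = -3.18

Normal-equation sums: Σwᵢ·x·x = 478, Σwᵢ·x = 38, Σwᵢ·1 = 14.
For AᵀWz: Σwᵢ·x·z = -1598, Σwᵢ·z = -162.
Eliminating c: 14·(row 1) − 38·(row 2) gives 5248·m = 14·(-1598) − 38·(-162) = -16216, so m = -2027/656.
Then c = ((-162) − 38·(-2027/656))/14 = -2089/656.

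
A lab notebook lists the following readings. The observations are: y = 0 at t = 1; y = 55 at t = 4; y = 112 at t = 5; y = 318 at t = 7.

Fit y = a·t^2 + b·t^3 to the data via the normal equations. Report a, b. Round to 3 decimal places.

a = -0.593, b = 1.012

Setting ∂/∂a … = 0 gives: 3283·a + 20957·b = 19262;  20957·a + 137371·b = 126594.
det = 3283·137371 − 20957² = 11793144.
a = (19262·137371 − 20957·126594)/11793144 = -873782/1474143; b = (3283·126594 − 20957·19262)/11793144 = 1491796/1474143.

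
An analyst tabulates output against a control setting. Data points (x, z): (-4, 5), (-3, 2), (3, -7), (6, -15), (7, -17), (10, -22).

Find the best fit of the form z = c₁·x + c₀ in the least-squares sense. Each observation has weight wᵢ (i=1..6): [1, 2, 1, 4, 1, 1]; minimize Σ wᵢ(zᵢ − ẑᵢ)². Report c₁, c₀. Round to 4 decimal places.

c₁ = -1.9156, c₀ = -3.1869

Sums needed: Σwᵢ·x·x = 336, Σwᵢ·x = 34, Σwᵢ·1 = 10.
And Σwᵢ·x·z = -752, Σwᵢ·z = -97.
Determinant 336·10 − 34² = 2204.
c₁ = ((-752)·10 − 34·(-97))/2204 = -2111/1102; c₀ = (336·(-97) − 34·(-752))/2204 = -1756/551.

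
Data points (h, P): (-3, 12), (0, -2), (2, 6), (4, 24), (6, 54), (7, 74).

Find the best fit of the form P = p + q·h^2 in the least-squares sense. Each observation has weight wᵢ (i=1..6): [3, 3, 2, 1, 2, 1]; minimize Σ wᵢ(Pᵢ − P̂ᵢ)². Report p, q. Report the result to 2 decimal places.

p = -1.43, q = 1.54

Compute the Gram sums: Σwᵢ·1 = 12, Σwᵢ·h^2 = 172, Σwᵢ·h^2·h^2 = 5524.
For XᵀWP: Σwᵢ·P = 248, Σwᵢ·h^2·P = 8270.
Normal equations: [[12, 172]; [172, 5524]]·[p, q]ᵀ = [248, 8270]ᵀ.
det = 12·5524 − 172² = 36704.
p = (248·5524 − 172·8270)/36704 = -6561/4588; q = (12·8270 − 172·248)/36704 = 7073/4588.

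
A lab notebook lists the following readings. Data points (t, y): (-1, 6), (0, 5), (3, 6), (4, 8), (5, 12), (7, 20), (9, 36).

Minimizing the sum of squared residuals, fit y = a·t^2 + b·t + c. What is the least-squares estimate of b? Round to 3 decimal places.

Entries of AᵀA: Σt^2·t^2 = 9925, Σt^2·t = 1287, Σt^2 = 181, Σt·t = 181, Σt = 27, Σ1 = 7.
Right-hand side: Σt^2·y = 4384, Σt·y = 568, Σy = 93.
AᵀA·[a, b, c]ᵀ = Aᵀy becomes [[9925, 1287, 181]; [1287, 181, 27]; [181, 27, 7]]·[a, b, c]ᵀ = [4384, 568, 93]ᵀ.
Inverting the 3×3 Gram matrix, [a, b, c]ᵀ = [50545/98616, -39575/32872, 32941/7044]ᵀ.

b = -1.204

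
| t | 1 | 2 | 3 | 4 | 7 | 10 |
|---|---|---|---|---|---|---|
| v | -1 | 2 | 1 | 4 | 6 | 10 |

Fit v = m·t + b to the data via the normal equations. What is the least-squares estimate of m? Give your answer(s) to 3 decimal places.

m = 1.130

Setting ∂/∂m … = 0 gives: 179·m + 27·b = 164;  27·m + 6·b = 22.
Δ = 179·6 − 27² = 345.
m = (164·6 − 27·22)/345 = 26/23; b = (179·22 − 27·164)/345 = -98/69.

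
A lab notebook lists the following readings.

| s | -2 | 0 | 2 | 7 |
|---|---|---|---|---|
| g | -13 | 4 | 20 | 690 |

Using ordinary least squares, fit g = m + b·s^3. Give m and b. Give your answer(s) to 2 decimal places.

Compute the Gram sums: Σ1 = 4, Σs^3 = 343, Σs^3·s^3 = 117777.
Moment sums: Σg = 701, Σs^3·g = 236934.
det = 4·117777 − 343² = 353459.
m = (701·117777 − 343·236934)/353459 = 1293315/353459; b = (4·236934 − 343·701)/353459 = 707293/353459.

m = 3.66, b = 2.00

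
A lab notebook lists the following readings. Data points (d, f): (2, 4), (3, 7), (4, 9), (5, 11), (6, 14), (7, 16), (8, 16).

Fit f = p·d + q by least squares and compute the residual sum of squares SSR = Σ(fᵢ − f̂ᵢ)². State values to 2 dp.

SSR = 3.68

The normal equations are: 203·p + 35·q = 444;  35·p + 7·q = 77.
(Σd·d = 203, Σd = 35, Σ1 = 7, Σd·f = 444, Σf = 77.)
Determinant 203·7 − 35² = 196.
p = (444·7 − 35·77)/196 = 59/28; q = (203·77 − 35·444)/196 = 13/28.
Residuals: -19/28, 3/14, 3/28, 0, 25/28, 11/14, -37/28; SSR = 103/28.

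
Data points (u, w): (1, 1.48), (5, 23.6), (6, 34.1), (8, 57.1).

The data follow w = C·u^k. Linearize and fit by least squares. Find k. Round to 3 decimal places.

Taking logs, ln w = k·ln u + ln C, so regress ln w on ln u.
Sums: Σln u = 5.4806, Σ(ln u)² = 10.1248, Σln w = 11.1274, Σln u·ln w = 19.8224.
Normal system: [[10.1248, 5.4806]; [5.4806, 4]]·[k, ln C]ᵀ = [19.8224, 11.1274]ᵀ.
Δ = 10.1248·4 − (5.4806)² = 10.4617; k = (19.8224·4 − 5.4806·11.1274)/10.4617 = 1.74967, ln C = (10.1248·11.1274 − 5.4806·19.8224)/10.4617 = 0.38452.

k = 1.750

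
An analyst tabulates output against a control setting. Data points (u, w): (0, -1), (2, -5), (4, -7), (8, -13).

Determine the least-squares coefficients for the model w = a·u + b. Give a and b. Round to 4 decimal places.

Sums needed: Σu·u = 84, Σu = 14, Σ1 = 4.
For Xᵀw: Σu·w = -142, Σw = -26.
So XᵀX·[a, b]ᵀ = Xᵀw: [[84, 14]; [14, 4]]·[a, b]ᵀ = [-142, -26]ᵀ.
Eliminating b: 4·(row 1) − 14·(row 2) gives 140·a = 4·(-142) − 14·(-26) = -204, so a = -51/35.
Then b = ((-26) − 14·(-51/35))/4 = -7/5.

a = -1.4571, b = -1.4000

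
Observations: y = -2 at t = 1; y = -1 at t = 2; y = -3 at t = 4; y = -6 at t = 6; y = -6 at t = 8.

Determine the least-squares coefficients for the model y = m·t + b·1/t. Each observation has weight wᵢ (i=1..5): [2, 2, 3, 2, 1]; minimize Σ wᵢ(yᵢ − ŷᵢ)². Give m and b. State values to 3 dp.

m = -0.810, b = -0.689

From the data, Σwᵢ·t·t = 194, Σwᵢ·t·1/t = 10, Σwᵢ·1/t·1/t = 1589/576.
And Σwᵢ·t·y = -164, Σwᵢ·1/t·y = -10.
So XᵀWX·[m, b]ᵀ = XᵀWy: [[194, 10]; [10, 1589/576]]·[m, b]ᵀ = [-164, -10]ᵀ.
Δ = 194·(1589/576) − 10² = 125333/288.
m = ((-164)·(1589/576) − 10·(-10))/(125333/288) = -101498/125333; b = (194·(-10) − 10·(-164))/(125333/288) = -86400/125333.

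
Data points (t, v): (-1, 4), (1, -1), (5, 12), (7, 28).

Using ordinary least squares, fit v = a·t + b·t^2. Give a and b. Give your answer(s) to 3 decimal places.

The normal equations are: 76·a + 468·b = 251;  468·a + 3028·b = 1675.
Determinant 76·3028 − 468² = 11104.
a = (251·3028 − 468·1675)/11104 = -746/347; b = (76·1675 − 468·251)/11104 = 1229/1388.

a = -2.150, b = 0.885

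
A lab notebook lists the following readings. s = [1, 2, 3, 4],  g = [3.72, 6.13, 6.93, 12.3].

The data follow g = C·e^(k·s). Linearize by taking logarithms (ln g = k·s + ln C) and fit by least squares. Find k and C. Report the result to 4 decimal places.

k = 0.3710, C = 2.6262

With ln gᵢ as the transformed response and sᵢ as the regressor:
Σs = 10.0000, Σ(s)² = 30.0000, Σln g = 7.5724, Σs·ln g = 20.7861.
Equations: 30.0000·k + 10.0000·ln C = 20.7861;  10.0000·k + 4·ln C = 7.5724.
Solving (det = 20.0000): k = 0.37103, ln C = 0.96552, so C = exp(0.96552) = 2.62616.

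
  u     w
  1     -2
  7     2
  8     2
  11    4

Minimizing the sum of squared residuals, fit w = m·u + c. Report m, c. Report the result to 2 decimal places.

Entries of XᵀX: Σu·u = 235, Σu = 27, Σ1 = 4.
Moment sums: Σu·w = 72, Σw = 6.
Δ = 235·4 − 27² = 211.
m = (72·4 − 27·6)/211 = 126/211; c = (235·6 − 27·72)/211 = -534/211.

m = 0.60, c = -2.53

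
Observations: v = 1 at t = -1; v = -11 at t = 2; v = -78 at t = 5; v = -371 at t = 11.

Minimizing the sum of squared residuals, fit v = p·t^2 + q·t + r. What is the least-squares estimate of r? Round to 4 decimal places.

r = 2.9232

Setting ∂/∂p … = 0 gives: 15283·p + 1463·q + 151·r = -46884;  1463·p + 151·q + 17·r = -4494;  151·p + 17·q + 4·r = -459.
(Σt^2·t^2 = 15283, Σt^2·t = 1463, Σt^2 = 151, Σt·t = 151, Σt = 17, Σ1 = 4, Σt^2·v = -46884, Σt·v = -4494, Σv = -459.)
Inverting the 3×3 Gram matrix, [p, q, r]ᵀ = [-295/99, -604/495, 1447/495]ᵀ.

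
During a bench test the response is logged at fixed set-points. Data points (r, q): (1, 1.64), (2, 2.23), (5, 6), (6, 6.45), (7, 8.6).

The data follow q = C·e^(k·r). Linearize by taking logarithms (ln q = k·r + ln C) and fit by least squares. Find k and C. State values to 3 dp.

k = 0.279, C = 1.285

Let Y = ln q. Fitting Y = k·r + ln C by least squares:
XᵀX = [[115.0000, 21.0000]; [21.0000, 5]], rhs = [37.3043, 7.1043]ᵀ  (here Σr = 21.0000, Σ(r)² = 115.0000, Σln q = 7.1043, Σr·ln q = 37.3043).
Δ = 115.0000·5 − (21.0000)² = 134.0000; k = (37.3043·5 − 21.0000·7.1043)/134.0000 = 0.27859, ln C = (115.0000·7.1043 − 21.0000·37.3043)/134.0000 = 0.25078, so C = exp(0.25078) = 1.28502.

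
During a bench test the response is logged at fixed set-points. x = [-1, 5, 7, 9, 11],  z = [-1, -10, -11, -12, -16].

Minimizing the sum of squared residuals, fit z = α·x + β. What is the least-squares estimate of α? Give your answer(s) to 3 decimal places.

α = -1.179

Forming MᵀM = [[277, 31]; [31, 5]] and Mᵀz = [-410, -50]ᵀ gives MᵀM·[α, β]ᵀ = Mᵀz.
Determinant 277·5 − 31² = 424.
α = ((-410)·5 − 31·(-50))/424 = -125/106; β = (277·(-50) − 31·(-410))/424 = -285/106.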